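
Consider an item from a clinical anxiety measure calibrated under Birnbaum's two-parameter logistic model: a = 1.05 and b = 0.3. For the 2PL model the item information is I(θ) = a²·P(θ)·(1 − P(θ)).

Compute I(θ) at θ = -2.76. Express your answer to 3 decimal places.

P = 1/(1+e^{3.2130}) = 0.0387
P(1−P) = 0.0387 × 0.9613 = 0.0372
I = a² × P(1−P) = 1.05² × 0.0372 = 0.04099

0.041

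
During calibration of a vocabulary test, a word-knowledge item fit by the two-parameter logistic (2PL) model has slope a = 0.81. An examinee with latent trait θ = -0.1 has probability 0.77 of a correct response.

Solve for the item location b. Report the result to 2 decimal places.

P(θ) = 1 / (1 + exp(−a(θ − b)))
logit(0.77) = ln(0.77/0.23) = 1.2083
b = θ − logit/(a) = -0.1 − 1.2083/0.8100 = -1.5917

-1.59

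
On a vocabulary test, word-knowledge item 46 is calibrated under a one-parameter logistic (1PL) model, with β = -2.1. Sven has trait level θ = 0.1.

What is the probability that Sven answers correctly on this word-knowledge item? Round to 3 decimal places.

P(θ) = 1 / (1 + exp(−(θ − β)))
Exponent: (0.1 − (-2.1)) = 2.2000
1/(1 + e^{-2.2000}) = 0.9002
P = 0.9002

0.900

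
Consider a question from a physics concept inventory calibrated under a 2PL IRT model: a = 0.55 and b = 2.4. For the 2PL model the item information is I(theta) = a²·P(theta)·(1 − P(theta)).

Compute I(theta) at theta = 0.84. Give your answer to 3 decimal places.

P = 1/(1+e^{0.8580}) = 0.2978
P(1−P) = 0.2978 × 0.7022 = 0.2091
I = a² × P(1−P) = 0.55² × 0.2091 = 0.06325

0.063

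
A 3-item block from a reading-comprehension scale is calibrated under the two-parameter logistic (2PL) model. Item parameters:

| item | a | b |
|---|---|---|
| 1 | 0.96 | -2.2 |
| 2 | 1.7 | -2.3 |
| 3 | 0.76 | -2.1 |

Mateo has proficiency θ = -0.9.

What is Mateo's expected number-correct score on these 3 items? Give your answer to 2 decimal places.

P(θ) = 1 / (1 + exp(−a(θ − b)))
P_1 = 1/(1+e^{-1.2480}) = 0.7770
P_2 = 1/(1+e^{-2.3800}) = 0.9153
P_3 = 1/(1+e^{-0.9120}) = 0.7134
E[score] = 0.7770 + 0.9153 + 0.7134 = 2.4057

2.41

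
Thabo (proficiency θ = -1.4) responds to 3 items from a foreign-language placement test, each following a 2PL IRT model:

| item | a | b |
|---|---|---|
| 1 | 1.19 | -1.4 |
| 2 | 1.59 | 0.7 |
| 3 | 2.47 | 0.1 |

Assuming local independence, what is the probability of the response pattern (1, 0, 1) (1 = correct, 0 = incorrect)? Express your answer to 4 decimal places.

P(θ) = 1 / (1 + exp(−a(θ − b)))
P_1 = 1/(1+e^{0.0000}) = 0.5000
P_2 = 1/(1+e^{3.3390}) = 0.0343
P_3 = 1/(1+e^{3.7050}) = 0.0240
L = P_1 × (1−P_2) × P_3 = 0.5000 × 0.9657 × 0.0240 = 0.01159

0.0116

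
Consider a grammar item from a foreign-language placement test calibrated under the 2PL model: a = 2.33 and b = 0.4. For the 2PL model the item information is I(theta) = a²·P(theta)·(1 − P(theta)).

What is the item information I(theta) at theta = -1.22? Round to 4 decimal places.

0.1190

P = 1/(1+e^{3.7746}) = 0.0224
P(1−P) = 0.0224 × 0.9776 = 0.0219
I = a² × P(1−P) = 2.33² × 0.0219 = 0.11905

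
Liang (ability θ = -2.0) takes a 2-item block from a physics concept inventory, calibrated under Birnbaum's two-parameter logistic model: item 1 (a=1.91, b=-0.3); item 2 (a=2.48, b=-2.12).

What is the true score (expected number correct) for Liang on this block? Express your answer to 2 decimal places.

P(θ) = 1 / (1 + exp(−a(θ − b)))
P_1 = 1/(1+e^{3.2470}) = 0.0374
P_2 = 1/(1+e^{-0.2976}) = 0.5739
E[score] = 0.0374 + 0.5739 = 0.6113

0.61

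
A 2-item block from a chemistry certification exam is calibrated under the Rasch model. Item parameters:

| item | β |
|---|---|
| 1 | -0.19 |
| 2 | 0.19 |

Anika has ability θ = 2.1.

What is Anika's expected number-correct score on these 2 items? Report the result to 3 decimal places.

1.779

P(θ) = 1 / (1 + exp(−(θ − β)))
P_1 = 1/(1+e^{-2.2900}) = 0.9080
P_2 = 1/(1+e^{-1.9100}) = 0.8710
E[score] = 0.9080 + 0.8710 = 1.7791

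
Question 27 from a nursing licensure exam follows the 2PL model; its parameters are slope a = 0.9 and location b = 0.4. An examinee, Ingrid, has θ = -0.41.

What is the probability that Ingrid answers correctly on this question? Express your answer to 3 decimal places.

P(θ) = 1 / (1 + exp(−a(θ − b)))
Exponent: 0.9 × (-0.41 − 0.4) = -0.7290
1/(1 + e^{0.7290}) = 0.3254

0.325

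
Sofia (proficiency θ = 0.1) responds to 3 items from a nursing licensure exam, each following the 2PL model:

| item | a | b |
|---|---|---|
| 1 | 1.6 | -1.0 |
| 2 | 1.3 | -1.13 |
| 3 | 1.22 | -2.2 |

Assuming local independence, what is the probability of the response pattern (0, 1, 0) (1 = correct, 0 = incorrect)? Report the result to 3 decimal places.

P(θ) = 1 / (1 + exp(−a(θ − b)))
P_1 = 1/(1+e^{-1.7600}) = 0.8532
P_2 = 1/(1+e^{-1.5990}) = 0.8319
P_3 = 1/(1+e^{-2.8060}) = 0.9430
L = (1−P_1) × P_2 × (1−P_3) = 0.1468 × 0.8319 × 0.0570 = 0.00696

0.007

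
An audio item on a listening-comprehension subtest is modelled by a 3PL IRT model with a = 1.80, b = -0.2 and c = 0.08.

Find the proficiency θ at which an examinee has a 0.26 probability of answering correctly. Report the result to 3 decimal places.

-0.985

P(θ) = c + (1 − c) · 1 / (1 + exp(−a(θ − b)))
Remove guessing floor: (0.26 − 0.08)/(1 − 0.08) = 0.1957
logit = ln(0.1957/0.8043) = -1.4137
θ = b + logit/(a) = -0.2 + (-1.4137)/1.8000 = -0.9854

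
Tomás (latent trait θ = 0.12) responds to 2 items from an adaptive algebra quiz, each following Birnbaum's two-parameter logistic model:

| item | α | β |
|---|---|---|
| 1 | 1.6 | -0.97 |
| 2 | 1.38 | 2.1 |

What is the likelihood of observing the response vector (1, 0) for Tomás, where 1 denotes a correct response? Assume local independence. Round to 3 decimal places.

P(θ) = 1 / (1 + exp(−α(θ − β)))
P_1 = 1/(1+e^{-1.7440}) = 0.8512
P_2 = 1/(1+e^{2.7324}) = 0.0611
L = P_1 × (1−P_2) = 0.8512 × 0.9389 = 0.79920

0.799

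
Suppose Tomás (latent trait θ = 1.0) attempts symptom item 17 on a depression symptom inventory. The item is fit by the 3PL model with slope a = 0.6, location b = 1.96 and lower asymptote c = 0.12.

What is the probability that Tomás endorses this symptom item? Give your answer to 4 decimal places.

0.4367

P(θ) = c + (1 − c) · 1 / (1 + exp(−a(θ − b)))
Exponent: 0.6 × (1.0 − 1.96) = -0.5760
1/(1 + e^{0.5760}) = 0.3599
P = 0.12 + 0.88 × 0.3599 = 0.4367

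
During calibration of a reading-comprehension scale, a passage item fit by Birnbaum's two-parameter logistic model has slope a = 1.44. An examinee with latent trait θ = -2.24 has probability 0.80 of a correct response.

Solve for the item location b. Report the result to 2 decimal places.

P(θ) = 1 / (1 + exp(−a(θ − b)))
logit(0.80) = ln(0.80/0.20) = 1.3863
b = θ − logit/(a) = -2.24 − 1.3863/1.4400 = -3.2027

-3.20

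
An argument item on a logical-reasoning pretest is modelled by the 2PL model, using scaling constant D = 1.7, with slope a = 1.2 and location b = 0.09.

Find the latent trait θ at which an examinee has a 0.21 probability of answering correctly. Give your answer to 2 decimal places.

P(θ) = 1 / (1 + exp(−D·a(θ − b)))
logit = ln(0.2100/0.7900) = -1.3249
θ = b + logit/(1.7·a) = 0.09 + (-1.3249)/2.0400 = -0.5595

-0.56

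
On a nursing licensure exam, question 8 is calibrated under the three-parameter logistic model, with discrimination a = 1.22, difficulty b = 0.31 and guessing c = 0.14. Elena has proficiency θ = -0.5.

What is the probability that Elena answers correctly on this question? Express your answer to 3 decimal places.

0.373

P(θ) = c + (1 − c) · 1 / (1 + exp(−a(θ − b)))
Exponent: 1.22 × (-0.5 − 0.31) = -0.9882
1/(1 + e^{0.9882}) = 0.2713
P = 0.14 + 0.86 × 0.2713 = 0.3733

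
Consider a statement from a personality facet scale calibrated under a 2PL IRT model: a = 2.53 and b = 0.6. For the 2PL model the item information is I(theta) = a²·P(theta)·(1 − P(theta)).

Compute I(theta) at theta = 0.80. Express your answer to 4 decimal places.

1.5020

P = 1/(1+e^{-0.5060}) = 0.6239
P(1−P) = 0.6239 × 0.3761 = 0.2347
I = a² × P(1−P) = 2.53² × 0.2347 = 1.50201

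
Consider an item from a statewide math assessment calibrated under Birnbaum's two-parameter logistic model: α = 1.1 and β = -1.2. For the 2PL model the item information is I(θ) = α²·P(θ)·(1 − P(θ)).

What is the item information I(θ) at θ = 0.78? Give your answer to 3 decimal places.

P = 1/(1+e^{-2.1780}) = 0.8983
P(1−P) = 0.8983 × 0.1017 = 0.0914
I = α² × P(1−P) = 1.1² × 0.0914 = 0.11058

0.111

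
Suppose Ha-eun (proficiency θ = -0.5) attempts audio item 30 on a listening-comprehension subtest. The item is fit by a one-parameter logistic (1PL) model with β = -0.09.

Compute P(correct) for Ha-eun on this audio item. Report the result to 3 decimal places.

P(θ) = 1 / (1 + exp(−(θ − β)))
Exponent: (-0.5 − (-0.09)) = -0.4100
1/(1 + e^{0.4100}) = 0.3989
P = 0.3989

0.399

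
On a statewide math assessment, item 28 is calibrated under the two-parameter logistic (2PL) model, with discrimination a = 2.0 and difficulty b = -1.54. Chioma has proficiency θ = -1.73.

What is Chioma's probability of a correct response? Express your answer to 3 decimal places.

0.406

P(θ) = 1 / (1 + exp(−a(θ − b)))
Exponent: 2.0 × (-1.73 − (-1.54)) = -0.3800
1/(1 + e^{0.3800}) = 0.4061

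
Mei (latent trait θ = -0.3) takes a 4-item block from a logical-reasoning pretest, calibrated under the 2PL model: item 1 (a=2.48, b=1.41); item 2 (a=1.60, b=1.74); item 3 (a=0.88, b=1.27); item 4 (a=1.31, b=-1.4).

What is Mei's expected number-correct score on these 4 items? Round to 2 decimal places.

P(θ) = 1 / (1 + exp(−a(θ − b)))
P_1 = 1/(1+e^{4.2408}) = 0.0142
P_2 = 1/(1+e^{3.2640}) = 0.0368
P_3 = 1/(1+e^{1.3816}) = 0.2008
P_4 = 1/(1+e^{-1.4410}) = 0.8086
E[score] = 0.0142 + 0.0368 + 0.2008 + 0.8086 = 1.0604

1.06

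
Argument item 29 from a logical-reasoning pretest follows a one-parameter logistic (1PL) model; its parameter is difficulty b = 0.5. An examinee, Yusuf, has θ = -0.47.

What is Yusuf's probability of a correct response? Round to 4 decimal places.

0.2749

P(θ) = 1 / (1 + exp(−(θ − b)))
Exponent: (-0.47 − 0.5) = -0.9700
1/(1 + e^{0.9700}) = 0.2749
P = 0.2749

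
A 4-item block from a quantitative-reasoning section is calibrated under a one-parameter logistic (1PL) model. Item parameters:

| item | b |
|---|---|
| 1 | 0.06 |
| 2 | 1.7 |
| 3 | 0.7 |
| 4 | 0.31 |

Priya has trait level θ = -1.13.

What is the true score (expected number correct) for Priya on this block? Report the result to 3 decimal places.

P(θ) = 1 / (1 + exp(−(θ − b)))
P_1 = 1/(1+e^{1.1900}) = 0.2333
P_2 = 1/(1+e^{2.8300}) = 0.0557
P_3 = 1/(1+e^{1.8300}) = 0.1382
P_4 = 1/(1+e^{1.4400}) = 0.1915
E[score] = 0.2333 + 0.0557 + 0.1382 + 0.1915 = 0.6188

0.619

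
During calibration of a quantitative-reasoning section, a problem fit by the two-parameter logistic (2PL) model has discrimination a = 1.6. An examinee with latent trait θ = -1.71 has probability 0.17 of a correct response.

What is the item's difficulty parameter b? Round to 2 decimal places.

-0.72

P(θ) = 1 / (1 + exp(−a(θ − b)))
logit(0.17) = ln(0.17/0.83) = -1.5856
b = θ − logit/(a) = -1.71 − (-1.5856)/1.6000 = -0.7190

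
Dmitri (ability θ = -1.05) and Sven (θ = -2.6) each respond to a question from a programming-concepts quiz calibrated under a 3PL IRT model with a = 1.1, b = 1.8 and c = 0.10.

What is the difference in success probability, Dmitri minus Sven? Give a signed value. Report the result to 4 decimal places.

P(θ) = c + (1 − c) · 1 / (1 + exp(−a(θ − b)))
P(Dmitri) = 0.1375  [exponent -3.1350]
P(Sven) = 0.1071  [exponent -4.8400]
Difference = 0.1375 − 0.1071 = 0.0305

0.0305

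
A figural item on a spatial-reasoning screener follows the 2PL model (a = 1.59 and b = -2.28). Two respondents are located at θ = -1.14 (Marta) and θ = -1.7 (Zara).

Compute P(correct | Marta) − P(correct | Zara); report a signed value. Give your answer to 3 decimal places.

P(θ) = 1 / (1 + exp(−a(θ − b)))
P(Marta) = 0.8597  [exponent 1.8126]
P(Zara) = 0.7155  [exponent 0.9222]
Difference = 0.8597 − 0.7155 = 0.1442

0.144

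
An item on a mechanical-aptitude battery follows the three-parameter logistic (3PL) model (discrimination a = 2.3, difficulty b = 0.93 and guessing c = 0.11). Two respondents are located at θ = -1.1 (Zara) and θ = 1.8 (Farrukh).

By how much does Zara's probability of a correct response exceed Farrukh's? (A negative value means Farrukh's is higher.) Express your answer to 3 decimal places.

-0.776

P(θ) = c + (1 − c) · 1 / (1 + exp(−a(θ − b)))
P(Zara) = 0.1183  [exponent -4.6690]
P(Farrukh) = 0.8940  [exponent 2.0010]
Difference = 0.1183 − 0.8940 = -0.7757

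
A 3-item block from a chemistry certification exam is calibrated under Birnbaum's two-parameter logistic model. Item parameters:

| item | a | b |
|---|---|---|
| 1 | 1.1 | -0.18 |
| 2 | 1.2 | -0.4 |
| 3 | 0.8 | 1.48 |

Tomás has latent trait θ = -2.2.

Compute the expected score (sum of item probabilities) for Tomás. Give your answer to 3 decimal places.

0.251

P(θ) = 1 / (1 + exp(−a(θ − b)))
P_1 = 1/(1+e^{2.2220}) = 0.0978
P_2 = 1/(1+e^{2.1600}) = 0.1034
P_3 = 1/(1+e^{2.9440}) = 0.0500
E[score] = 0.0978 + 0.1034 + 0.0500 = 0.2512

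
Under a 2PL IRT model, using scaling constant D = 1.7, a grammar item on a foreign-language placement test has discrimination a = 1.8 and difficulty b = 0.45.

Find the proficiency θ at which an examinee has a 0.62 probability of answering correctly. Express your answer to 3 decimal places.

P(θ) = 1 / (1 + exp(−D·a(θ − b)))
logit = ln(0.6200/0.3800) = 0.4895
θ = b + logit/(1.7·a) = 0.45 + 0.4895/3.0600 = 0.6100

0.610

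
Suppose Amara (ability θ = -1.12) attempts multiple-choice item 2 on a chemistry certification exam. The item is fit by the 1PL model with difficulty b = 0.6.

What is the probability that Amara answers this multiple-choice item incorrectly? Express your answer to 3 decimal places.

P(θ) = 1 / (1 + exp(−(θ − b)))
Exponent: (-1.12 − 0.6) = -1.7200
1/(1 + e^{1.7200}) = 0.1519
P = 0.1519
P(incorrect) = 1 − 0.1519 = 0.8481

0.848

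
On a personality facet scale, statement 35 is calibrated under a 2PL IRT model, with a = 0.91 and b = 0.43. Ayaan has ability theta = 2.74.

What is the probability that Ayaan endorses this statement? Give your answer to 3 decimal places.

P(theta) = 1 / (1 + exp(−a(theta − b)))
Exponent: 0.91 × (2.74 − 0.43) = 2.1021
1/(1 + e^{-2.1021}) = 0.8911

0.891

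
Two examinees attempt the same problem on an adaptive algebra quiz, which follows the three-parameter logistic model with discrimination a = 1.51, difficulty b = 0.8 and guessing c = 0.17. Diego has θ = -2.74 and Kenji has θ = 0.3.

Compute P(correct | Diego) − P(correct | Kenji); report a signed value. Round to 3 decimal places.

-0.261

P(θ) = c + (1 − c) · 1 / (1 + exp(−a(θ − b)))
P(Diego) = 0.1739  [exponent -5.3454]
P(Kenji) = 0.4354  [exponent -0.7550]
Difference = 0.1739 − 0.4354 = -0.2614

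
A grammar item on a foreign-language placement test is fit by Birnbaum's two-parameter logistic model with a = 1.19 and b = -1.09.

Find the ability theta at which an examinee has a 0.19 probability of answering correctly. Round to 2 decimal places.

P(theta) = 1 / (1 + exp(−a(theta − b)))
logit = ln(0.1900/0.8100) = -1.4500
theta = b + logit/(a) = -1.09 + (-1.4500)/1.1900 = -2.3085

-2.31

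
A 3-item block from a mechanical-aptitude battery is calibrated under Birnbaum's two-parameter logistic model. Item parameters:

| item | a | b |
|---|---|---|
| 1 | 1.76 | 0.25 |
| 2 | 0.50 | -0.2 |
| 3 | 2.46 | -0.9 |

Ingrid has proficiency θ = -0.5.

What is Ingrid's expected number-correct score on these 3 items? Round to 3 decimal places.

P(θ) = 1 / (1 + exp(−a(θ − b)))
P_1 = 1/(1+e^{1.3200}) = 0.2108
P_2 = 1/(1+e^{0.1500}) = 0.4626
P_3 = 1/(1+e^{-0.9840}) = 0.7279
E[score] = 0.2108 + 0.4626 + 0.7279 = 1.4013

1.401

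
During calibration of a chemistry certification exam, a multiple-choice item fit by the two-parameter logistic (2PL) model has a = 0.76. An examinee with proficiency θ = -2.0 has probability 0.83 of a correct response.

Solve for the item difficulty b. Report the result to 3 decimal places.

-4.086

P(θ) = 1 / (1 + exp(−a(θ − b)))
logit(0.83) = ln(0.83/0.17) = 1.5856
b = θ − logit/(a) = -2.0 − 1.5856/0.7600 = -4.0864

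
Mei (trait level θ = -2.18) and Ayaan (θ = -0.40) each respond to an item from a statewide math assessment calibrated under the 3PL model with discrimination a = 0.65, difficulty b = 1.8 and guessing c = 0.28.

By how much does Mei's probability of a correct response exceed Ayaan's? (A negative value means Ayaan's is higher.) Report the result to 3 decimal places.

P(θ) = c + (1 − c) · 1 / (1 + exp(−a(θ − b)))
P(Mei) = 0.3304  [exponent -2.5870]
P(Ayaan) = 0.4190  [exponent -1.4300]
Difference = 0.3304 − 0.4190 = -0.0886

-0.089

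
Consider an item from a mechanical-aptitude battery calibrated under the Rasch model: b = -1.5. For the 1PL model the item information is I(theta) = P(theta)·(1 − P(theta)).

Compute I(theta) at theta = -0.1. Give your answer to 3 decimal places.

P = 1/(1+e^{-1.4000}) = 0.8022
P(1−P) = 0.8022 × 0.1978 = 0.1587
I = P(1−P) = 0.15868

0.159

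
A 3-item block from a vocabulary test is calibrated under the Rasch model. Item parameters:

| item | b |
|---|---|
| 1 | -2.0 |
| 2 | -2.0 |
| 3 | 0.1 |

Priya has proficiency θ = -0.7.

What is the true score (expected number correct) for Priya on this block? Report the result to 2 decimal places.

P(θ) = 1 / (1 + exp(−(θ − b)))
P_1 = 1/(1+e^{-1.3000}) = 0.7858
P_2 = 1/(1+e^{-1.3000}) = 0.7858
P_3 = 1/(1+e^{0.8000}) = 0.3100
E[score] = 0.7858 + 0.7858 + 0.3100 = 1.8817

1.88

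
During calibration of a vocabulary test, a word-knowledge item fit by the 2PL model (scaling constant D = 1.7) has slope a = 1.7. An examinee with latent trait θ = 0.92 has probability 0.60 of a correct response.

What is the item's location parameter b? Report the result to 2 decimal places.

0.78

P(θ) = 1 / (1 + exp(−D·a(θ − b)))
logit(0.60) = ln(0.60/0.40) = 0.4055
b = θ − logit/(1.7·a) = 0.92 − 0.4055/2.8900 = 0.7797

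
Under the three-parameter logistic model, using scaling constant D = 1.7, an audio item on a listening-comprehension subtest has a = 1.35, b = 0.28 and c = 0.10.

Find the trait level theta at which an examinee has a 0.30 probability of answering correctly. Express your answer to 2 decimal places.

P(theta) = c + (1 − c) · 1 / (1 + exp(−D·a(theta − b)))
Remove guessing floor: (0.30 − 0.10)/(1 − 0.10) = 0.2222
logit = ln(0.2222/0.7778) = -1.2528
theta = b + logit/(1.7·a) = 0.28 + (-1.2528)/2.2950 = -0.2659

-0.27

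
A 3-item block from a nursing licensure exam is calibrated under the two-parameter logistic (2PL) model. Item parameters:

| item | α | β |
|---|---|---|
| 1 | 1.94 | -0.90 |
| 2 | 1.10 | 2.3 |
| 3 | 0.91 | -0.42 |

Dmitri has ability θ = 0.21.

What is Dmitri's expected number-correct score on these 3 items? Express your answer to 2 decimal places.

1.63

P(θ) = 1 / (1 + exp(−α(θ − β)))
P_1 = 1/(1+e^{-2.1534}) = 0.8960
P_2 = 1/(1+e^{2.2990}) = 0.0912
P_3 = 1/(1+e^{-0.5733}) = 0.6395
E[score] = 0.8960 + 0.0912 + 0.6395 = 1.6267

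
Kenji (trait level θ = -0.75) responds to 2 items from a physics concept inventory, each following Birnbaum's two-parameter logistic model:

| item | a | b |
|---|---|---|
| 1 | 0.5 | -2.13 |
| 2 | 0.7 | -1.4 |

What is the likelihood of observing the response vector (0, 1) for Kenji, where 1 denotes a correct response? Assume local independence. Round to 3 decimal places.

0.204

P(θ) = 1 / (1 + exp(−a(θ − b)))
P_1 = 1/(1+e^{-0.6900}) = 0.6660
P_2 = 1/(1+e^{-0.4550}) = 0.6118
L = (1−P_1) × P_2 = 0.3340 × 0.6118 = 0.20437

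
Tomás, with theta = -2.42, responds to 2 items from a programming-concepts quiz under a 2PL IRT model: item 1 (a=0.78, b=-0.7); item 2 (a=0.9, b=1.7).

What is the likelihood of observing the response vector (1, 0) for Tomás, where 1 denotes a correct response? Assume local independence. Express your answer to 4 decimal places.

P(theta) = 1 / (1 + exp(−a(theta − b)))
P_1 = 1/(1+e^{1.3416}) = 0.2072
P_2 = 1/(1+e^{3.7080}) = 0.0239
L = P_1 × (1−P_2) = 0.2072 × 0.9761 = 0.20229

0.2023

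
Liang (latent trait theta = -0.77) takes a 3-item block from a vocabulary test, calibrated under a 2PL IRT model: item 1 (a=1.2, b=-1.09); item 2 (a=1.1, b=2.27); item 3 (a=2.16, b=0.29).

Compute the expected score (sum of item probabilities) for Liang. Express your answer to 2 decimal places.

0.72

P(theta) = 1 / (1 + exp(−a(theta − b)))
P_1 = 1/(1+e^{-0.3840}) = 0.5948
P_2 = 1/(1+e^{3.3440}) = 0.0341
P_3 = 1/(1+e^{2.2896}) = 0.0920
E[score] = 0.5948 + 0.0341 + 0.0920 = 0.7209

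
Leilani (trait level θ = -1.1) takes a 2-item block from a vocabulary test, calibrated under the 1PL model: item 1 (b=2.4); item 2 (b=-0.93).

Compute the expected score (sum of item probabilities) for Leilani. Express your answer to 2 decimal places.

0.49

P(θ) = 1 / (1 + exp(−(θ − b)))
P_1 = 1/(1+e^{3.5000}) = 0.0293
P_2 = 1/(1+e^{0.1700}) = 0.4576
E[score] = 0.0293 + 0.4576 = 0.4869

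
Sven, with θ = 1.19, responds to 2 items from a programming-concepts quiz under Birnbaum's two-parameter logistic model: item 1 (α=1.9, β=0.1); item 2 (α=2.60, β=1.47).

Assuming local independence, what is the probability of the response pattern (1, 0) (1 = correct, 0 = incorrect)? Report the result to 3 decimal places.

0.599

P(θ) = 1 / (1 + exp(−α(θ − β)))
P_1 = 1/(1+e^{-2.0710}) = 0.8881
P_2 = 1/(1+e^{0.7280}) = 0.3256
L = P_1 × (1−P_2) = 0.8881 × 0.6744 = 0.59887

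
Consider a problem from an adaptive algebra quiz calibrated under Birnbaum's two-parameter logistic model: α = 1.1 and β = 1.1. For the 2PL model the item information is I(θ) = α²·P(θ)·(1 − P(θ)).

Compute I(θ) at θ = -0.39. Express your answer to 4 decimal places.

0.1648

P = 1/(1+e^{1.6390}) = 0.1626
P(1−P) = 0.1626 × 0.8374 = 0.1362
I = α² × P(1−P) = 1.1² × 0.1362 = 0.16476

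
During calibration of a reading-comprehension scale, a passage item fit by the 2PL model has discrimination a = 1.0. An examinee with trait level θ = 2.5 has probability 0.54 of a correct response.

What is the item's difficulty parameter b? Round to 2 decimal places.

P(θ) = 1 / (1 + exp(−a(θ − b)))
logit(0.54) = ln(0.54/0.46) = 0.1603
b = θ − logit/(a) = 2.5 − 0.1603/1.0000 = 2.3397

2.34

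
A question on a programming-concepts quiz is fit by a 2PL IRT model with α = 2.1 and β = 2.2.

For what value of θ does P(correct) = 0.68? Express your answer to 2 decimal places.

2.56

P(θ) = 1 / (1 + exp(−α(θ − β)))
logit = ln(0.6800/0.3200) = 0.7538
θ = β + logit/(α) = 2.2 + 0.7538/2.1000 = 2.5589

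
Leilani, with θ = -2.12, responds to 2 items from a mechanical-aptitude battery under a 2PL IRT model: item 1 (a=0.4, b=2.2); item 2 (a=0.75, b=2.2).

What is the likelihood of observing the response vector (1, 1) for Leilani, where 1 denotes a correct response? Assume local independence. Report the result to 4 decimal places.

0.0057

P(θ) = 1 / (1 + exp(−a(θ − b)))
P_1 = 1/(1+e^{1.7280}) = 0.1508
P_2 = 1/(1+e^{3.2400}) = 0.0377
L = P_1 × P_2 = 0.1508 × 0.0377 = 0.00568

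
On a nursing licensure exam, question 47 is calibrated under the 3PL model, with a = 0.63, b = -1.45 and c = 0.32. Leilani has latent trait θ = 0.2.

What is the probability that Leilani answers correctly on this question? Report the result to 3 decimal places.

0.822

P(θ) = c + (1 − c) · 1 / (1 + exp(−a(θ − b)))
Exponent: 0.63 × (0.2 − (-1.45)) = 1.0395
1/(1 + e^{-1.0395}) = 0.7388
P = 0.32 + 0.68 × 0.7388 = 0.8224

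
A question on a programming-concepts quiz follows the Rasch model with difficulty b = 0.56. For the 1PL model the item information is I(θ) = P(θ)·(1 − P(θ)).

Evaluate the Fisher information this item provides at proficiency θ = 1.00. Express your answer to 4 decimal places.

P = 1/(1+e^{-0.4400}) = 0.6083
P(1−P) = 0.6083 × 0.3917 = 0.2383
I = P(1−P) = 0.23828

0.2383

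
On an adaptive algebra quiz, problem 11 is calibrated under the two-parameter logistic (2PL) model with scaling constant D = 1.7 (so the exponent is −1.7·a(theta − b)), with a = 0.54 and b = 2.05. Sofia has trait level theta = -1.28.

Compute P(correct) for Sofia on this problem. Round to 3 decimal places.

P(theta) = 1 / (1 + exp(−D·a(theta − b)))
Exponent: 1.7 × 0.54 × (-1.28 − 2.05) = -3.0569
1/(1 + e^{3.0569}) = 0.0449
P = 0.0449

0.045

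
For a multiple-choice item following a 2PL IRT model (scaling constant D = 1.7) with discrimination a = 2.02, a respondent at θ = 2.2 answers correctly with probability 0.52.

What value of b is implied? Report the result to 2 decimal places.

2.18

P(θ) = 1 / (1 + exp(−D·a(θ − b)))
logit(0.52) = ln(0.52/0.48) = 0.0800
b = θ − logit/(1.7·a) = 2.2 − 0.0800/3.4340 = 2.1767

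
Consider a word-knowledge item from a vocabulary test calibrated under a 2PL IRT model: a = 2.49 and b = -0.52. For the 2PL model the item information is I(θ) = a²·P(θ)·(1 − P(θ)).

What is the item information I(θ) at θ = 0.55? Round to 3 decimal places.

P = 1/(1+e^{-2.6643}) = 0.9349
P(1−P) = 0.9349 × 0.0651 = 0.0609
I = a² × P(1−P) = 2.49² × 0.0609 = 0.37742

0.377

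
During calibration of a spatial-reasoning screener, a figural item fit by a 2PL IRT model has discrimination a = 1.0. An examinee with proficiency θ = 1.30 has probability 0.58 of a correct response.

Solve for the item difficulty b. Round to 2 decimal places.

0.98

P(θ) = 1 / (1 + exp(−a(θ − b)))
logit(0.58) = ln(0.58/0.42) = 0.3228
b = θ − logit/(a) = 1.30 − 0.3228/1.0000 = 0.9772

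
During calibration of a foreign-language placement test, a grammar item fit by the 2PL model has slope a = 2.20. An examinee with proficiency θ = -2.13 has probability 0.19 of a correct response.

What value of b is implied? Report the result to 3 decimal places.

-1.471

P(θ) = 1 / (1 + exp(−a(θ − b)))
logit(0.19) = ln(0.19/0.81) = -1.4500
b = θ − logit/(a) = -2.13 − (-1.4500)/2.2000 = -1.4709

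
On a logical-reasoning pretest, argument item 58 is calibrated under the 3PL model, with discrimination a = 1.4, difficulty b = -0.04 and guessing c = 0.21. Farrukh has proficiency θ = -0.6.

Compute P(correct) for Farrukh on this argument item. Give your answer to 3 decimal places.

0.458

P(θ) = c + (1 − c) · 1 / (1 + exp(−a(θ − b)))
Exponent: 1.4 × (-0.6 − (-0.04)) = -0.7840
1/(1 + e^{0.7840}) = 0.3135
P = 0.21 + 0.79 × 0.3135 = 0.4576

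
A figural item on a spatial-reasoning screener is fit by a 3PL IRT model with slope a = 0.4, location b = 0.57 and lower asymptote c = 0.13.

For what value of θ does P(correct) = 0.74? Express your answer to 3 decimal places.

2.702

P(θ) = c + (1 − c) · 1 / (1 + exp(−a(θ − b)))
Remove guessing floor: (0.74 − 0.13)/(1 − 0.13) = 0.7011
logit = ln(0.7011/0.2989) = 0.8528
θ = b + logit/(a) = 0.57 + 0.8528/0.4000 = 2.7019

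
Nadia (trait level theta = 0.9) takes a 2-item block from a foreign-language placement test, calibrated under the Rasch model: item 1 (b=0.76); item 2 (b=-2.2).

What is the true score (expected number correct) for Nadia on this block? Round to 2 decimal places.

P(theta) = 1 / (1 + exp(−(theta − b)))
P_1 = 1/(1+e^{-0.1400}) = 0.5349
P_2 = 1/(1+e^{-3.1000}) = 0.9569
E[score] = 0.5349 + 0.9569 = 1.4918

1.49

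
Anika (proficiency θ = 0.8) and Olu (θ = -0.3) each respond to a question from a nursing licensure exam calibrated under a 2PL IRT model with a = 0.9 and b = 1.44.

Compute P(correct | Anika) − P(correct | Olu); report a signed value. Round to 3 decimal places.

0.187

P(θ) = 1 / (1 + exp(−a(θ − b)))
P(Anika) = 0.3599  [exponent -0.5760]
P(Olu) = 0.1728  [exponent -1.5660]
Difference = 0.3599 − 0.1728 = 0.1871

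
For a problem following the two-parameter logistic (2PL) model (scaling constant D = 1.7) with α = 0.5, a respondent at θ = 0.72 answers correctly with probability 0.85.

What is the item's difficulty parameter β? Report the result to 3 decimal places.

P(θ) = 1 / (1 + exp(−D·α(θ − β)))
logit(0.85) = ln(0.85/0.15) = 1.7346
β = θ − logit/(1.7·α) = 0.72 − 1.7346/0.8500 = -1.3207

-1.321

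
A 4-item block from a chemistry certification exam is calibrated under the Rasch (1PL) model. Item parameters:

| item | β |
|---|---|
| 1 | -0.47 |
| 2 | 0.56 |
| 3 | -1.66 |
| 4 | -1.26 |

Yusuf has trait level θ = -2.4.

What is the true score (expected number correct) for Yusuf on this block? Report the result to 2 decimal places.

P(θ) = 1 / (1 + exp(−(θ − β)))
P_1 = 1/(1+e^{1.9300}) = 0.1268
P_2 = 1/(1+e^{2.9600}) = 0.0493
P_3 = 1/(1+e^{0.7400}) = 0.3230
P_4 = 1/(1+e^{1.1400}) = 0.2423
E[score] = 0.1268 + 0.0493 + 0.3230 + 0.2423 = 0.7413

0.74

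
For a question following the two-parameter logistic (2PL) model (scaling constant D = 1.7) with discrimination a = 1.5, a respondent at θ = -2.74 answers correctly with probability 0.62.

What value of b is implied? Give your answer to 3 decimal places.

-2.932

P(θ) = 1 / (1 + exp(−D·a(θ − b)))
logit(0.62) = ln(0.62/0.38) = 0.4895
b = θ − logit/(1.7·a) = -2.74 − 0.4895/2.5500 = -2.9320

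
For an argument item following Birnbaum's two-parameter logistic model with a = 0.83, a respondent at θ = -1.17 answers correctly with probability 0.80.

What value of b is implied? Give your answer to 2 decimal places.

P(θ) = 1 / (1 + exp(−a(θ − b)))
logit(0.80) = ln(0.80/0.20) = 1.3863
b = θ − logit/(a) = -1.17 − 1.3863/0.8300 = -2.8402

-2.84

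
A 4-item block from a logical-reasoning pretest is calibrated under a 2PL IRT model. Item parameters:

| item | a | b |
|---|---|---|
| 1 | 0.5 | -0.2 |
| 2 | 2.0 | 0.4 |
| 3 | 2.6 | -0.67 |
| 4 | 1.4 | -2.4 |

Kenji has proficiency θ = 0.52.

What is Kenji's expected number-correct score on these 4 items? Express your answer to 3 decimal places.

P(θ) = 1 / (1 + exp(−a(θ − b)))
P_1 = 1/(1+e^{-0.3600}) = 0.5890
P_2 = 1/(1+e^{-0.2400}) = 0.5597
P_3 = 1/(1+e^{-3.0940}) = 0.9566
P_4 = 1/(1+e^{-4.0880}) = 0.9835
E[score] = 0.5890 + 0.5597 + 0.9566 + 0.9835 = 3.0889

3.089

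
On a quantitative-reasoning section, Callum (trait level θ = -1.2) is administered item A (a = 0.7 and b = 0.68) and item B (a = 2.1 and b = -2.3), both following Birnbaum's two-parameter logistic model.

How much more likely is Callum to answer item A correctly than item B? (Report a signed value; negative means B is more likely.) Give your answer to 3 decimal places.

P(θ) = 1 / (1 + exp(−a(θ − b)))
P_A = 0.2115
P_B = 0.9097
P_A − P_B = -0.6982

-0.698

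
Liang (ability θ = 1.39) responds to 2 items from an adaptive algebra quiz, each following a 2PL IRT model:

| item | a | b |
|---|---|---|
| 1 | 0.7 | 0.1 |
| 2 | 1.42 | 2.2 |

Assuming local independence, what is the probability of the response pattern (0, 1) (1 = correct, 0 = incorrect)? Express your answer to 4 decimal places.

P(θ) = 1 / (1 + exp(−a(θ − b)))
P_1 = 1/(1+e^{-0.9030}) = 0.7116
P_2 = 1/(1+e^{1.1502}) = 0.2405
L = (1−P_1) × P_2 = 0.2884 × 0.2405 = 0.06935

0.0694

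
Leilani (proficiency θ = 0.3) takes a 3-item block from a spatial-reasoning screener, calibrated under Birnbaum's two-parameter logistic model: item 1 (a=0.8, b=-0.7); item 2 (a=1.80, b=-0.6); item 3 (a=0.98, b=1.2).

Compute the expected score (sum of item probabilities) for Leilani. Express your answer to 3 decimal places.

P(θ) = 1 / (1 + exp(−a(θ − b)))
P_1 = 1/(1+e^{-0.8000}) = 0.6900
P_2 = 1/(1+e^{-1.6200}) = 0.8348
P_3 = 1/(1+e^{0.8820}) = 0.2928
E[score] = 0.6900 + 0.8348 + 0.2928 = 1.8175

1.818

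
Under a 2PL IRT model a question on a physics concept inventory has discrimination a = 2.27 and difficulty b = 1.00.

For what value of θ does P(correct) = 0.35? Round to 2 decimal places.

0.73

P(θ) = 1 / (1 + exp(−a(θ − b)))
logit = ln(0.3500/0.6500) = -0.6190
θ = b + logit/(a) = 1.00 + (-0.6190)/2.2700 = 0.7273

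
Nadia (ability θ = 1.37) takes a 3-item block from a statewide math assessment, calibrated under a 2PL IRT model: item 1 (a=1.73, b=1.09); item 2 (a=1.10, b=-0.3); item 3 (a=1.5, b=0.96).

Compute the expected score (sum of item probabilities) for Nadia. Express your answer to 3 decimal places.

2.130

P(θ) = 1 / (1 + exp(−a(θ − b)))
P_1 = 1/(1+e^{-0.4844}) = 0.6188
P_2 = 1/(1+e^{-1.8370}) = 0.8626
P_3 = 1/(1+e^{-0.6150}) = 0.6491
E[score] = 0.6188 + 0.8626 + 0.6491 = 2.1305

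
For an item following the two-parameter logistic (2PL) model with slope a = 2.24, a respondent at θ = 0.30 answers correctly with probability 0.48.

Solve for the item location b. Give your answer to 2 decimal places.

0.34

P(θ) = 1 / (1 + exp(−a(θ − b)))
logit(0.48) = ln(0.48/0.52) = -0.0800
b = θ − logit/(a) = 0.30 − (-0.0800)/2.2400 = 0.3357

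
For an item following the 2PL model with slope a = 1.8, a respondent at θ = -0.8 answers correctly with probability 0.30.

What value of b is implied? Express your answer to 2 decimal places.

P(θ) = 1 / (1 + exp(−a(θ − b)))
logit(0.30) = ln(0.30/0.70) = -0.8473
b = θ − logit/(a) = -0.8 − (-0.8473)/1.8000 = -0.3293

-0.33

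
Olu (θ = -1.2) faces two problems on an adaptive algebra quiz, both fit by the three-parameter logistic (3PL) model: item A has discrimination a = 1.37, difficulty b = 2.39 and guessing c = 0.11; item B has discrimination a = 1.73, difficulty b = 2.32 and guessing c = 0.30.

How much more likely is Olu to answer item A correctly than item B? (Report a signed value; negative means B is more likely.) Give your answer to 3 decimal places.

-0.185

P(θ) = c + (1 − c) · 1 / (1 + exp(−a(θ − b)))
P_A = 0.1165
P_B = 0.3016
P_A − P_B = -0.1851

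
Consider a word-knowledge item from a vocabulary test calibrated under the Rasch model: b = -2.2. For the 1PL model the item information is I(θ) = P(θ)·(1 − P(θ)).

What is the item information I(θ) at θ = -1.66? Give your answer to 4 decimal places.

P = 1/(1+e^{-0.5400}) = 0.6318
P(1−P) = 0.6318 × 0.3682 = 0.2326
I = P(1−P) = 0.23263

0.2326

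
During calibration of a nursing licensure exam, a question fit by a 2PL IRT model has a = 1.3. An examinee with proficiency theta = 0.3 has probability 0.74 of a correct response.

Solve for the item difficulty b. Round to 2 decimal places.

-0.50

P(theta) = 1 / (1 + exp(−a(theta − b)))
logit(0.74) = ln(0.74/0.26) = 1.0460
b = theta − logit/(a) = 0.3 − 1.0460/1.3000 = -0.5046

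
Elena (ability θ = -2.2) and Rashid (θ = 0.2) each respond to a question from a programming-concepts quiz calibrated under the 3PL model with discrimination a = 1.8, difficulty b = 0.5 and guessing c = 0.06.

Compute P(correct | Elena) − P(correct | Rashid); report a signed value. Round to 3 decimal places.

-0.339

P(θ) = c + (1 − c) · 1 / (1 + exp(−a(θ − b)))
P(Elena) = 0.0672  [exponent -4.8600]
P(Rashid) = 0.4061  [exponent -0.5400]
Difference = 0.0672 − 0.4061 = -0.3389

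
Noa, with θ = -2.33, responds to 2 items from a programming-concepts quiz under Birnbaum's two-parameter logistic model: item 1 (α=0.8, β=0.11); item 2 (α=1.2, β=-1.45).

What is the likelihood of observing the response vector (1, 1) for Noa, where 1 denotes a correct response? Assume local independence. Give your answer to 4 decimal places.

0.0321

P(θ) = 1 / (1 + exp(−α(θ − β)))
P_1 = 1/(1+e^{1.9520}) = 0.1243
P_2 = 1/(1+e^{1.0560}) = 0.2581
L = P_1 × P_2 = 0.1243 × 0.2581 = 0.03209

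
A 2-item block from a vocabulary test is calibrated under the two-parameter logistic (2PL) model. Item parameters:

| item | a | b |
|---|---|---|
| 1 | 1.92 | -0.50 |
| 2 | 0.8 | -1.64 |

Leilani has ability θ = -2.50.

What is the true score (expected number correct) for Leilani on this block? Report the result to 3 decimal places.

0.356

P(θ) = 1 / (1 + exp(−a(θ − b)))
P_1 = 1/(1+e^{3.8400}) = 0.0210
P_2 = 1/(1+e^{0.6880}) = 0.3345
E[score] = 0.0210 + 0.3345 = 0.3555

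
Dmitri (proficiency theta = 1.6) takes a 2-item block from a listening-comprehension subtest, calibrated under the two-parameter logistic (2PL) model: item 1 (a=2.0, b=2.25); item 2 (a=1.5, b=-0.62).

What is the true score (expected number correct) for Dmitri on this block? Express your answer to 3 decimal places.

1.180

P(theta) = 1 / (1 + exp(−a(theta − b)))
P_1 = 1/(1+e^{1.3000}) = 0.2142
P_2 = 1/(1+e^{-3.3300}) = 0.9654
E[score] = 0.2142 + 0.9654 = 1.1796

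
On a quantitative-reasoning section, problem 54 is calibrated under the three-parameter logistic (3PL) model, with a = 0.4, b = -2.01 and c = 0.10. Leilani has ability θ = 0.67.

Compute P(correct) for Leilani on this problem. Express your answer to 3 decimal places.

P(θ) = c + (1 − c) · 1 / (1 + exp(−a(θ − b)))
Exponent: 0.4 × (0.67 − (-2.01)) = 1.0720
1/(1 + e^{-1.0720}) = 0.7450
P = 0.10 + 0.90 × 0.7450 = 0.7705

0.770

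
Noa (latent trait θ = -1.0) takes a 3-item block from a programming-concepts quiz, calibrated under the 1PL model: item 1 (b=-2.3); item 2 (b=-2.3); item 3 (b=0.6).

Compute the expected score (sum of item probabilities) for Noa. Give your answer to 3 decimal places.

P(θ) = 1 / (1 + exp(−(θ − b)))
P_1 = 1/(1+e^{-1.3000}) = 0.7858
P_2 = 1/(1+e^{-1.3000}) = 0.7858
P_3 = 1/(1+e^{1.6000}) = 0.1680
E[score] = 0.7858 + 0.7858 + 0.1680 = 1.7397

1.740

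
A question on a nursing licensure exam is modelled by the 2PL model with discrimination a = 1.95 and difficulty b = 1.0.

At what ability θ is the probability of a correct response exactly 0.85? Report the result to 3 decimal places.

1.890

P(θ) = 1 / (1 + exp(−a(θ − b)))
logit = ln(0.8500/0.1500) = 1.7346
θ = b + logit/(a) = 1.0 + 1.7346/1.9500 = 1.8895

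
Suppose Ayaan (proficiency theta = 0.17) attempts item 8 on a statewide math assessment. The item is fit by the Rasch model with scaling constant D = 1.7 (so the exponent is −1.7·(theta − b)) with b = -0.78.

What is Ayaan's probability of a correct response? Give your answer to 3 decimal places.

P(theta) = 1 / (1 + exp(−D·(theta − b)))
Exponent: 1.7 × (0.17 − (-0.78)) = 1.6150
1/(1 + e^{-1.6150}) = 0.8341
P = 0.8341

0.834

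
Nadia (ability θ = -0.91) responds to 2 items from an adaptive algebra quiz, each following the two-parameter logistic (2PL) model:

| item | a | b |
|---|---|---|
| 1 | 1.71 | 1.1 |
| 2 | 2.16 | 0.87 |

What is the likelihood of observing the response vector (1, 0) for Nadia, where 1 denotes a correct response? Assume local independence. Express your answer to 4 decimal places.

P(θ) = 1 / (1 + exp(−a(θ − b)))
P_1 = 1/(1+e^{3.4371}) = 0.0312
P_2 = 1/(1+e^{3.8448}) = 0.0209
L = P_1 × (1−P_2) = 0.0312 × 0.9791 = 0.03050

0.0305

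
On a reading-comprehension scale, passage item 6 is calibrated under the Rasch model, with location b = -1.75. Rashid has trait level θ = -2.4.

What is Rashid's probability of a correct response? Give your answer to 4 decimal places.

0.3430

P(θ) = 1 / (1 + exp(−(θ − b)))
Exponent: (-2.4 − (-1.75)) = -0.6500
1/(1 + e^{0.6500}) = 0.3430
P = 0.3430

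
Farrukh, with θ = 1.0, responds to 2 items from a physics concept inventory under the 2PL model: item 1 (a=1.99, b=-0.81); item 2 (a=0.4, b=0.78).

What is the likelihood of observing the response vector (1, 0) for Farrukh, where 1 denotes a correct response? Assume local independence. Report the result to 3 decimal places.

0.465

P(θ) = 1 / (1 + exp(−a(θ − b)))
P_1 = 1/(1+e^{-3.6019}) = 0.9735
P_2 = 1/(1+e^{-0.0880}) = 0.5220
L = P_1 × (1−P_2) = 0.9735 × 0.4780 = 0.46532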